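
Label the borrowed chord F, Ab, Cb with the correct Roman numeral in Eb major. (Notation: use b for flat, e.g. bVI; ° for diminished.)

ii°

F is scale degree 2 in Eb major. Diatonically Eb major has Fm (ii) on that degree; F–Ab–Cb is instead the diminished chord native to Eb minor, so it takes the label ii°.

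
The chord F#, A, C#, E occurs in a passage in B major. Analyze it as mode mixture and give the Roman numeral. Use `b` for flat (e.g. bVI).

F# is scale degree 5 in B major. Diatonically B major has F# (V) on that degree; F#–A–C#–E is instead the minor-seventh chord native to B minor, so it takes the label v7.

v7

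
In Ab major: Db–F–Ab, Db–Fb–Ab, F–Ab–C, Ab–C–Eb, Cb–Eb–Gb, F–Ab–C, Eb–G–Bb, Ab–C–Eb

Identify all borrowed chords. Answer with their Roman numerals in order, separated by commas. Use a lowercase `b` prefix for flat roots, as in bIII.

Ab major has the diatonic set Ab, Bbm, Cm, Db, Eb, Fm, Gdim. Of the given chords, Db–F–Ab = Db, F–Ab–C = Fm, Ab–C–Eb = Ab and Eb–G–Bb = Eb are diatonic. Db–Fb–Ab is not: scale degree 4 in Ab major carries Db (IV). In Ab minor the chord on that degree is Dbm, so here it functions as iv, borrowed from the parallel minor. Cb–Eb–Gb is not: scale degree 3 in Ab major carries Cm (iii). In Ab minor the chord on that degree is Cb, so here it functions as bIII, borrowed from the parallel minor.

iv, bIII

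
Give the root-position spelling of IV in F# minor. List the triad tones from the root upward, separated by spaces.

B D# F#

The root, B, is scale degree 4 — the same note in F# minor and F# major; only the chord quality changes. In F# major the chord on B is B–D#–F#.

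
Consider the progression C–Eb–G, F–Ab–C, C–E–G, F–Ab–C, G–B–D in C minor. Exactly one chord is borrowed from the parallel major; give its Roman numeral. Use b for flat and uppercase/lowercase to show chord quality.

I

The diatonic triads in C minor (with V from harmonic minor) are Cm, Ddim, Eb, Fm, G, Ab, Bb. C–Eb–G = Cm, F–Ab–C = Fm and G–B–D = G all belong to that set. C–E–G is not: scale degree 1 in C minor carries Cm (i). In C major the chord on that degree is C, so here it functions as I, borrowed from the parallel major.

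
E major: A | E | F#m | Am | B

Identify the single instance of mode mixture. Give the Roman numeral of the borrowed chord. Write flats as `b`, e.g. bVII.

E major has the diatonic set E, F#m, G#m, A, B, C#m, D#dim. A, E, F#m and B all belong to that set. Am (A–C–E) is not: scale degree 4 in E major carries A (IV). In E minor the chord on that degree is Am, so here it functions as iv, borrowed from the parallel minor.

iv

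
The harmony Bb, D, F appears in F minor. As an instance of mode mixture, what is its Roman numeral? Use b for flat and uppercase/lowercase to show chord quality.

IV

Bb is scale degree 4 in F minor. The diatonic chord on degree 4 would be Bbm (iv), but Bb–D–F is the major chord from F major. As a borrowed chord it is labeled IV.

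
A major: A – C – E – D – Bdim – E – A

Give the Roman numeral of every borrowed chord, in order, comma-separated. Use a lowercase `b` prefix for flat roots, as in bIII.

The diatonic triads in A major are A, Bm, C#m, D, E, F#m, G#dim. A, E and D are all diatonic. But C (C–E–G) is foreign: the diatonic iii on degree 3 is C#m, whereas C comes from A minor. It is labeled bIII. Bdim (B–D–F) is not: scale degree 2 in A major carries Bm (ii). In A minor the chord on that degree is Bdim, so here it functions as ii°, borrowed from the parallel minor.

bIII, ii°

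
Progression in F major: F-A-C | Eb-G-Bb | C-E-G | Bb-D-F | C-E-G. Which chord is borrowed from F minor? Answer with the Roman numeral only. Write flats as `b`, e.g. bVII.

bVII

The diatonic triads in F major are F, Gm, Am, Bb, C, Dm, Edim. F–A–C = F, C–E–G = C and Bb–D–F = Bb all belong to that set. Eb–G–Bb is not: scale degree 7 in F major carries Edim (vii°). In F minor the chord on that degree is Eb, so here it functions as bVII, borrowed from the parallel minor.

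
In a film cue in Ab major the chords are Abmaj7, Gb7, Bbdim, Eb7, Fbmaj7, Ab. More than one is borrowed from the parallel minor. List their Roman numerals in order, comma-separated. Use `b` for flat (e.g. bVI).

bVII7, ii°, bVImaj7

Ab major has the diatonic set Ab, Bbm, Cm, Db, Eb, Fm, Gdim. Abmaj7, Eb7 and Ab all belong to that set. But Gb7 (Gb–Bb–Db–Fb) is foreign: the diatonic vii° on degree 7 is Gdim, whereas Gb7 comes from Ab minor. It is labeled bVII7. Bbdim (Bb–Db–Fb) is not: scale degree 2 in Ab major carries Bbm (ii). In Ab minor the chord on that degree is Bbdim, so here it functions as ii°, borrowed from the parallel minor. Fbmaj7 (Fb–Ab–Cb–Eb) doesn't fit — on degree 6 Ab major would have Fm (vi). Fbmaj7 is the degree-6 chord of Ab minor, so it is the borrowed bVImaj7.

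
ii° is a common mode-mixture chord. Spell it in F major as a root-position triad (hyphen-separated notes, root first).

ii° is built on scale degree 2, which is G in both F major and its parallel. Stacking thirds in F minor on G gives G–Bb–Db.

G-Bb-Db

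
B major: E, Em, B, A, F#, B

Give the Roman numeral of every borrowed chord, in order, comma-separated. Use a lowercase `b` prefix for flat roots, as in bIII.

In B major the diatonic chords are B, C#m, D#m, E, F#, G#m, A#dim. E, B and F# are all diatonic. But Em (E–G–B) is foreign: the diatonic IV on degree 4 is E, whereas Em comes from B minor. It is labeled iv. A (A–C#–E) is not: scale degree 7 in B major carries A#dim (vii°). In B minor the chord on that degree is A, so here it functions as bVII, borrowed from the parallel minor.

iv, bVII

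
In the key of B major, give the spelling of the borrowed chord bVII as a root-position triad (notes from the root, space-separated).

bVII is built on the lowered scale degree 7. In B major degree 7 is A#; lowered it becomes A. Stacking thirds in B minor on A gives A–C#–E.

A C# E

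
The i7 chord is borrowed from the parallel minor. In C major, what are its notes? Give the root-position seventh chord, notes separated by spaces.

i7 is built on scale degree 1, which is C in both C major and its parallel. Stacking thirds in C minor on C gives C–Eb–G–Bb.

C Eb G Bb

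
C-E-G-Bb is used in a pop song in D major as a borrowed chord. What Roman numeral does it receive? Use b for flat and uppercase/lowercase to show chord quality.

bVII7

The root C is the lowered 7th scale degree — diatonically D major has C# there. The diatonic chord on degree 7 would be C#dim (vii°), but C–E–G–Bb is the dominant-seventh chord from D minor. As a borrowed chord it is labeled bVII7.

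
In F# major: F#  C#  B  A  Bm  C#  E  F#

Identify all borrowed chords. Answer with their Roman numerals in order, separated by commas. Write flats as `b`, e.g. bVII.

In F# major the diatonic chords are F#, G#m, A#m, B, C#, D#m, E#dim. F#, C# and B all belong to that set. A (A–C#–E) doesn't fit — on degree 3 F# major would have A#m (iii). A is the degree-3 chord of F# minor, so it is the borrowed bIII. Bm (B–D–F#) is not: scale degree 4 in F# major carries B (IV). In F# minor the chord on that degree is Bm, so here it functions as iv, borrowed from the parallel minor. E (E–G#–B) is not: scale degree 7 in F# major carries E#dim (vii°). In F# minor the chord on that degree is E, so here it functions as bVII, borrowed from the parallel minor.

bIII, iv, bVII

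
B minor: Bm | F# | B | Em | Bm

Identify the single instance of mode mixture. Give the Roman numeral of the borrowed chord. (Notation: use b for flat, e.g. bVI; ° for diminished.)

I

The diatonic triads in B minor (with V from harmonic minor) are Bm, C#dim, D, Em, F#, G, A. Bm, F# and Em all belong to that set. B (B–D#–F#) is not: scale degree 1 in B minor carries Bm (i). In B major the chord on that degree is B, so here it functions as I, borrowed from the parallel major.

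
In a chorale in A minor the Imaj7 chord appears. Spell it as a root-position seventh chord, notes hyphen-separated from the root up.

A-C#-E-G#

The root, A, is scale degree 1 — the same note in A minor and A major; only the chord quality changes. Building the major-seventh chord from the parallel major on A: A–C#–E–G#.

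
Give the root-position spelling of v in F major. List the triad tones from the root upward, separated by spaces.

C Eb G

v is built on scale degree 5, which is C in both F major and its parallel. Building the minor chord from the parallel minor on C: C–Eb–G.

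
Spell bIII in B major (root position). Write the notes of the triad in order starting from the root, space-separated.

D F# A

bIII is built on the lowered scale degree 3. In B major degree 3 is D#; lowered it becomes D. In B minor the chord on D is D–F#–A.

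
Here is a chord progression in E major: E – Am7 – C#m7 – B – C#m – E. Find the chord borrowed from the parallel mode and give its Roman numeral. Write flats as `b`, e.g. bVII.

E major has the diatonic set E, F#m, G#m, A, B, C#m, D#dim. Of the given chords, E, C#m7, B and C#m are diatonic. Am7 (A–C–E–G) is not: scale degree 4 in E major carries A (IV). In E minor the chord on that degree is Am7, so here it functions as iv7, borrowed from the parallel minor.

iv7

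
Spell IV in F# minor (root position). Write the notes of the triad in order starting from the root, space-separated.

B D# F#

IV is built on scale degree 4, which is B in both F# minor and its parallel. Building the major chord from the parallel major on B: B–D#–F#.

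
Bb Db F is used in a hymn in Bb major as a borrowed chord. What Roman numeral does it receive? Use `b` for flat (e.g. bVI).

i

Bb is scale degree 1 in Bb major. The diatonic chord on degree 1 would be Bb (I), but Bb–Db–F is the minor chord from Bb minor. As a borrowed chord it is labeled i.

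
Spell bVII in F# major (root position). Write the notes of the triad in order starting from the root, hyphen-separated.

E-G#-B

bVII is built on the lowered scale degree 7. In F# major degree 7 is E#; lowered it becomes E. In F# minor the chord on E is E–G#–B.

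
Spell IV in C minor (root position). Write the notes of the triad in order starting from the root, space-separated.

IV is built on scale degree 4, which is F in both C minor and its parallel. In C major the chord on F is F–A–C.

F A C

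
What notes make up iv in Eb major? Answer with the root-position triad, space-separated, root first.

The root, Ab, is scale degree 4 — the same note in Eb major and Eb minor; only the chord quality changes. In Eb minor the chord on Ab is Ab–Cb–Eb.

Ab Cb Eb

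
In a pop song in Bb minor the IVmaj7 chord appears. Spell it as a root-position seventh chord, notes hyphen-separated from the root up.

Eb-G-Bb-D

The root, Eb, is scale degree 4 — the same note in Bb minor and Bb major; only the chord quality changes. Building the major-seventh chord from the parallel major on Eb: Eb–G–Bb–D.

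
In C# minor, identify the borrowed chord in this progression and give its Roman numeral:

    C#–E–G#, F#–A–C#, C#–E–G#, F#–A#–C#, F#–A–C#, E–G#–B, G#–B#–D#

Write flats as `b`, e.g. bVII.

IV

C# minor has the diatonic set C#m, D#dim, E, F#m, G#, A, B (with V from harmonic minor). C#–E–G# = C#m, F#–A–C# = F#m, E–G#–B = E and G#–B#–D# = G# are all diatonic. But F#–A#–C# is foreign: the diatonic iv on degree 4 is F#m, whereas F# comes from C# major. It is labeled IV.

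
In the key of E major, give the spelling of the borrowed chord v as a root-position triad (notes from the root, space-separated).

B D F#

The root, B, is scale degree 5 — the same note in E major and E minor; only the chord quality changes. Stacking thirds in E minor on B gives B–D–F#.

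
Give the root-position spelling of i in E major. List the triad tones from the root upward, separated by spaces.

E G B

The root, E, is scale degree 1 — the same note in E major and E minor; only the chord quality changes. Stacking thirds in E minor on E gives E–G–B.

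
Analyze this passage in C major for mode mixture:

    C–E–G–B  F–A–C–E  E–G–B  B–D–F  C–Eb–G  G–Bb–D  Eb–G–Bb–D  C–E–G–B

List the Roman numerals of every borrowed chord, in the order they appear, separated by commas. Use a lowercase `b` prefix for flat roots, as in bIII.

C major has the diatonic set C, Dm, Em, F, G, Am, Bdim. C–E–G–B = Cmaj7, F–A–C–E = Fmaj7, E–G–B = Em and B–D–F = Bdim are all diatonic. C–Eb–G doesn't fit — on degree 1 C major would have C (I). Cm is the degree-1 chord of C minor, so it is the borrowed i. G–Bb–D is not: scale degree 5 in C major carries G (V). In C minor the chord on that degree is Gm, so here it functions as v, borrowed from the parallel minor. But Eb–G–Bb–D is foreign: the diatonic iii on degree 3 is Em, whereas Ebmaj7 comes from C minor. It is labeled bIIImaj7.

i, v, bIIImaj7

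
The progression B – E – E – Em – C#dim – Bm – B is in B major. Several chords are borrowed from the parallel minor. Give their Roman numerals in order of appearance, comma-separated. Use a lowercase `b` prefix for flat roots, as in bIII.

In B major the diatonic chords are B, C#m, D#m, E, F#, G#m, A#dim. B and E are both diatonic. But Em (E–G–B) is foreign: the diatonic IV on degree 4 is E, whereas Em comes from B minor. It is labeled iv. C#dim (C#–E–G) doesn't fit — on degree 2 B major would have C#m (ii). C#dim is the degree-2 chord of B minor, so it is the borrowed ii°. But Bm (B–D–F#) is foreign: the diatonic I on degree 1 is B, whereas Bm comes from B minor. It is labeled i.

iv, ii°, i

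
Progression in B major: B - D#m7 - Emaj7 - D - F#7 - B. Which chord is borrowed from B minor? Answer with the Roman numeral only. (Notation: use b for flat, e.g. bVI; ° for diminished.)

bIII

In B major the diatonic chords are B, C#m, D#m, E, F#, G#m, A#dim. Of the given chords, B, D#m7, Emaj7 and F#7 are diatonic. But D (D–F#–A) is foreign: the diatonic iii on degree 3 is D#m, whereas D comes from B minor. It is labeled bIII.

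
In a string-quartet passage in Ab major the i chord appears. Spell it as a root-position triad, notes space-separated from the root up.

i is built on scale degree 1, which is Ab in both Ab major and its parallel. In Ab minor the chord on Ab is Ab–Cb–Eb.

Ab Cb Eb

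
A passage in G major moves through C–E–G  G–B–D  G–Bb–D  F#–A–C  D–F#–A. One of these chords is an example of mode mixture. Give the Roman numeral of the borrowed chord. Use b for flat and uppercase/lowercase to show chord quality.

i

G major has the diatonic set G, Am, Bm, C, D, Em, F#dim. C–E–G = C, G–B–D = G, F#–A–C = F#dim and D–F#–A = D are all diatonic. G–Bb–D is not: scale degree 1 in G major carries G (I). In G minor the chord on that degree is Gm, so here it functions as i, borrowed from the parallel minor.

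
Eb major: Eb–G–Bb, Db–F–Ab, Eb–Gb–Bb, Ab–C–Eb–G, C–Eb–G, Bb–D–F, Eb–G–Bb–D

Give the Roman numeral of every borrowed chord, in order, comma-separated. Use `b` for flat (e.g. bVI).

bVII, i

In Eb major the diatonic chords are Eb, Fm, Gm, Ab, Bb, Cm, Ddim. Eb–G–Bb = Eb, Ab–C–Eb–G = Abmaj7, C–Eb–G = Cm, Bb–D–F = Bb and Eb–G–Bb–D = Ebmaj7 all belong to that set. Db–F–Ab doesn't fit — on degree 7 Eb major would have Ddim (vii°). Db is the degree-7 chord of Eb minor, so it is the borrowed bVII. Eb–Gb–Bb doesn't fit — on degree 1 Eb major would have Eb (I). Ebm is the degree-1 chord of Eb minor, so it is the borrowed i.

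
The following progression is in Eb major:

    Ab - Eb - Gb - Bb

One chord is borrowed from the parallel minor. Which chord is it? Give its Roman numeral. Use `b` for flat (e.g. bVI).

bIII

In Eb major the diatonic chords are Eb, Fm, Gm, Ab, Bb, Cm, Ddim. Ab, Eb and Bb all belong to that set. Gb (Gb–Bb–Db) doesn't fit — on degree 3 Eb major would have Gm (iii). Gb is the degree-3 chord of Eb minor, so it is the borrowed bIII.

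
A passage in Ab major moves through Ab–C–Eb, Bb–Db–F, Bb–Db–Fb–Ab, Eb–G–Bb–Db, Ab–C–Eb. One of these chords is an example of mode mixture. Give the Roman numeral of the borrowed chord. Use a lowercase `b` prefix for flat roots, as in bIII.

iiø7

In Ab major the diatonic chords are Ab, Bbm, Cm, Db, Eb, Fm, Gdim. Ab–C–Eb = Ab, Bb–Db–F = Bbm and Eb–G–Bb–Db = Eb7 are all diatonic. But Bb–Db–Fb–Ab is foreign: the diatonic ii on degree 2 is Bbm, whereas Bbm7b5 comes from Ab minor. It is labeled iiø7.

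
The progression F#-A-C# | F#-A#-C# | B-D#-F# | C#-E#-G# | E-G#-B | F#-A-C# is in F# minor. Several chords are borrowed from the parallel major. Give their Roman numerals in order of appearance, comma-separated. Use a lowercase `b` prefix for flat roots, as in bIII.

In F# minor (with V from harmonic minor) the diatonic chords are F#m, G#dim, A, Bm, C#, D, E. F#–A–C# = F#m, C#–E#–G# = C# and E–G#–B = E all belong to that set. F#–A#–C# doesn't fit — on degree 1 F# minor would have F#m (i). F# is the degree-1 chord of F# major, so it is the borrowed I. B–D#–F# doesn't fit — on degree 4 F# minor would have Bm (iv). B is the degree-4 chord of F# major, so it is the borrowed IV.

I, IV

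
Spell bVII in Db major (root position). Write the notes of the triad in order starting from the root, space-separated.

Cb Eb Gb

bVII is built on the lowered scale degree 7. In Db major degree 7 is C; lowered it becomes Cb. In Db minor the chord on Cb is Cb–Eb–Gb.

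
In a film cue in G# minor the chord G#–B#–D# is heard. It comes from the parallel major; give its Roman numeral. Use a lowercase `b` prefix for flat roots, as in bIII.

I

The root G# is the diatonic 1st degree of G# minor; the borrowing shows in the chord quality. G#–B#–D# is a major chord — the form found in G# major, not the diatonic i (G#m). Borrowed into G# minor it is written I.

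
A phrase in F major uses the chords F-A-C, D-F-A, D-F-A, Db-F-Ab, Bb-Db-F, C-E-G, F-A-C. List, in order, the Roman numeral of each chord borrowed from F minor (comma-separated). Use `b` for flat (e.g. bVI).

bVI, iv

The diatonic triads in F major are F, Gm, Am, Bb, C, Dm, Edim. Of the given chords, F–A–C = F, D–F–A = Dm and C–E–G = C are diatonic. Db–F–Ab is not: scale degree 6 in F major carries Dm (vi). In F minor the chord on that degree is Db, so here it functions as bVI, borrowed from the parallel minor. But Bb–Db–F is foreign: the diatonic IV on degree 4 is Bb, whereas Bbm comes from F minor. It is labeled iv.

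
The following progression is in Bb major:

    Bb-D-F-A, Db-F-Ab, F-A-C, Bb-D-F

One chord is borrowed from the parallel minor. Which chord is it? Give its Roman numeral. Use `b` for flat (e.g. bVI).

bIII

Bb major has the diatonic set Bb, Cm, Dm, Eb, F, Gm, Adim. Bb–D–F–A = Bbmaj7, F–A–C = F and Bb–D–F = Bb all belong to that set. Db–F–Ab is not: scale degree 3 in Bb major carries Dm (iii). In Bb minor the chord on that degree is Db, so here it functions as bIII, borrowed from the parallel minor.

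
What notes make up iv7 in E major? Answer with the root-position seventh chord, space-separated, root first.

A C E G

iv7 is built on scale degree 4, which is A in both E major and its parallel. In E minor the chord on A is A–C–E–G.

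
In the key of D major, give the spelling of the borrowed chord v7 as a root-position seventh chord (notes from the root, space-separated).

A C E G

v7 is built on scale degree 5, which is A in both D major and its parallel. In D minor the chord on A is A–C–E–G.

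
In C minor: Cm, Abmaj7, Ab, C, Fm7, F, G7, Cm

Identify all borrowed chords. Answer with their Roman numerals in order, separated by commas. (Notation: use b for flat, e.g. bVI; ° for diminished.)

C minor has the diatonic set Cm, Ddim, Eb, Fm, G, Ab, Bb (with V from harmonic minor). Cm, Abmaj7, Ab, Fm7 and G7 are all diatonic. C (C–E–G) is not: scale degree 1 in C minor carries Cm (i). In C major the chord on that degree is C, so here it functions as I, borrowed from the parallel major. But F (F–A–C) is foreign: the diatonic iv on degree 4 is Fm, whereas F comes from C major. It is labeled IV.

I, IV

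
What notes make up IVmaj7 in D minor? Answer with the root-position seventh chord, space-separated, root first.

G B D F#

IVmaj7 is built on scale degree 4, which is G in both D minor and its parallel. Stacking thirds in D major on G gives G–B–D–F#.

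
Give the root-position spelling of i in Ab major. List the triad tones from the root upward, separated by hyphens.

Ab-Cb-Eb

i is built on scale degree 1, which is Ab in both Ab major and its parallel. In Ab minor the chord on Ab is Ab–Cb–Eb.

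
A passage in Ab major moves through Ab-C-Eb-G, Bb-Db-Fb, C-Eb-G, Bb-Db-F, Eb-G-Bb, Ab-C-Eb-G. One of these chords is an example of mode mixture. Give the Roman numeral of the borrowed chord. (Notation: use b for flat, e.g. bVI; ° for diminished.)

ii°

In Ab major the diatonic chords are Ab, Bbm, Cm, Db, Eb, Fm, Gdim. Ab–C–Eb–G = Abmaj7, C–Eb–G = Cm, Bb–Db–F = Bbm and Eb–G–Bb = Eb are all diatonic. But Bb–Db–Fb is foreign: the diatonic ii on degree 2 is Bbm, whereas Bbdim comes from Ab minor. It is labeled ii°.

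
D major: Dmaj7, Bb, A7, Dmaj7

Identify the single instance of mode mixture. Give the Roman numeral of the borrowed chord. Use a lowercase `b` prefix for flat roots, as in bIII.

In D major the diatonic chords are D, Em, F#m, G, A, Bm, C#dim. Dmaj7 and A7 both belong to that set. Bb (Bb–D–F) is not: scale degree 6 in D major carries Bm (vi). In D minor the chord on that degree is Bb, so here it functions as bVI, borrowed from the parallel minor.

bVI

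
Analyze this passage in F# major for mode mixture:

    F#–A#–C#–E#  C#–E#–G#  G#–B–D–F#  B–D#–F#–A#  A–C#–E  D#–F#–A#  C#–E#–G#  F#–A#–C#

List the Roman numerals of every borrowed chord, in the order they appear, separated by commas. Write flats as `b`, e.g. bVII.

F# major has the diatonic set F#, G#m, A#m, B, C#, D#m, E#dim. F#–A#–C#–E# = F#maj7, C#–E#–G# = C#, B–D#–F#–A# = Bmaj7, D#–F#–A# = D#m and F#–A#–C# = F# all belong to that set. G#–B–D–F# doesn't fit — on degree 2 F# major would have G#m (ii). G#m7b5 is the degree-2 chord of F# minor, so it is the borrowed iiø7. But A–C#–E is foreign: the diatonic iii on degree 3 is A#m, whereas A comes from F# minor. It is labeled bIII.

iiø7, bIII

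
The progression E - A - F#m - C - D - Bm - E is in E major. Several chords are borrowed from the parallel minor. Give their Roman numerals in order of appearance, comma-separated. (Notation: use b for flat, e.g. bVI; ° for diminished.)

E major has the diatonic set E, F#m, G#m, A, B, C#m, D#dim. E, A and F#m all belong to that set. C (C–E–G) is not: scale degree 6 in E major carries C#m (vi). In E minor the chord on that degree is C, so here it functions as bVI, borrowed from the parallel minor. But D (D–F#–A) is foreign: the diatonic vii° on degree 7 is D#dim, whereas D comes from E minor. It is labeled bVII. Bm (B–D–F#) is not: scale degree 5 in E major carries B (V). In E minor the chord on that degree is Bm, so here it functions as v, borrowed from the parallel minor.

bVI, bVII, v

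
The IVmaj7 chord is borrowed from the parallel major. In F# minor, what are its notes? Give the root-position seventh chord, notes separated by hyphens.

The root, B, is scale degree 4 — the same note in F# minor and F# major; only the chord quality changes. Building the major-seventh chord from the parallel major on B: B–D#–F#–A#.

B-D#-F#-A#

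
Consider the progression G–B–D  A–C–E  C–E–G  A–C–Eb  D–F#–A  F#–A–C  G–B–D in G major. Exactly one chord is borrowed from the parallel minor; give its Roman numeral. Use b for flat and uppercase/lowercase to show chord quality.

In G major the diatonic chords are G, Am, Bm, C, D, Em, F#dim. G–B–D = G, A–C–E = Am, C–E–G = C, D–F#–A = D and F#–A–C = F#dim are all diatonic. A–C–Eb doesn't fit — on degree 2 G major would have Am (ii). Adim is the degree-2 chord of G minor, so it is the borrowed ii°.

ii°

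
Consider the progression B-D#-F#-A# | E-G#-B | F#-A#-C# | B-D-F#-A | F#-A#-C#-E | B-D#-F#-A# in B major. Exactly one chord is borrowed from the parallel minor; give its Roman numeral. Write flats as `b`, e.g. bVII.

In B major the diatonic chords are B, C#m, D#m, E, F#, G#m, A#dim. B–D#–F#–A# = Bmaj7, E–G#–B = E, F#–A#–C# = F# and F#–A#–C#–E = F#7 all belong to that set. B–D–F#–A is not: scale degree 1 in B major carries B (I). In B minor the chord on that degree is Bm7, so here it functions as i7, borrowed from the parallel minor.

i7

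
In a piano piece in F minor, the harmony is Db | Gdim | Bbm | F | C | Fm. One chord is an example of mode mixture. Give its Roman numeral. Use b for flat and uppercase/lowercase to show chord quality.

I

In F minor (with V from harmonic minor) the diatonic chords are Fm, Gdim, Ab, Bbm, C, Db, Eb. Of the given chords, Db, Gdim, Bbm, C and Fm are diatonic. F (F–A–C) is not: scale degree 1 in F minor carries Fm (i). In F major the chord on that degree is F, so here it functions as I, borrowed from the parallel major.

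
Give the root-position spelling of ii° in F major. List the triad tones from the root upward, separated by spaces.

G Bb Db

ii° is built on scale degree 2, which is G in both F major and its parallel. Stacking thirds in F minor on G gives G–Bb–Db.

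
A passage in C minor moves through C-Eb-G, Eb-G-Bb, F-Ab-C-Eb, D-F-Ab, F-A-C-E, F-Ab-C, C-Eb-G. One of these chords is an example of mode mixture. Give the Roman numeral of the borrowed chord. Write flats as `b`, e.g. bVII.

In C minor (with V from harmonic minor) the diatonic chords are Cm, Ddim, Eb, Fm, G, Ab, Bb. C–Eb–G = Cm, Eb–G–Bb = Eb, F–Ab–C–Eb = Fm7, D–F–Ab = Ddim and F–Ab–C = Fm all belong to that set. F–A–C–E is not: scale degree 4 in C minor carries Fm (iv). In C major the chord on that degree is Fmaj7, so here it functions as IVmaj7, borrowed from the parallel major.

IVmaj7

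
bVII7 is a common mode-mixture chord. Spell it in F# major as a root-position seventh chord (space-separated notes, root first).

E G# B D

The root of bVII7 is the lowered 7th degree: E# becomes E. In F# minor the chord on E is E–G#–B–D.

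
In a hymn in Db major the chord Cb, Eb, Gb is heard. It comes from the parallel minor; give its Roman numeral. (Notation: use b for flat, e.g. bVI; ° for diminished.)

bVII

In Db major scale degree 7 is C; Cb is its lowered form, from Db minor. Diatonically Db major has Cdim (vii°) on that degree; Cb–Eb–Gb is instead the major chord native to Db minor, so it takes the label bVII.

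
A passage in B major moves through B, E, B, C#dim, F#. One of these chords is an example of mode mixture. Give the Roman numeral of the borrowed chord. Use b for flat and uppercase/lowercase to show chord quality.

ii°

In B major the diatonic chords are B, C#m, D#m, E, F#, G#m, A#dim. Of the given chords, B, E and F# are diatonic. But C#dim (C#–E–G) is foreign: the diatonic ii on degree 2 is C#m, whereas C#dim comes from B minor. It is labeled ii°.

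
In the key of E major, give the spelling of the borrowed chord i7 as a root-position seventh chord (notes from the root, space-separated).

i7 is built on scale degree 1, which is E in both E major and its parallel. Stacking thirds in E minor on E gives E–G–B–D.

E G B D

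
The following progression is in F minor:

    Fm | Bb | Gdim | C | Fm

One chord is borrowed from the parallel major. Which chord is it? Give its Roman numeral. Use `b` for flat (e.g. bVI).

In F minor (with V from harmonic minor) the diatonic chords are Fm, Gdim, Ab, Bbm, C, Db, Eb. Fm, Gdim and C are all diatonic. Bb (Bb–D–F) doesn't fit — on degree 4 F minor would have Bbm (iv). Bb is the degree-4 chord of F major, so it is the borrowed IV.

IV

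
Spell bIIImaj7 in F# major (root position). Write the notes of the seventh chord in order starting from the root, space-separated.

bIIImaj7 is built on the lowered scale degree 3. In F# major degree 3 is A#; lowered it becomes A. In F# minor the chord on A is A–C#–E–G#.

A C# E G#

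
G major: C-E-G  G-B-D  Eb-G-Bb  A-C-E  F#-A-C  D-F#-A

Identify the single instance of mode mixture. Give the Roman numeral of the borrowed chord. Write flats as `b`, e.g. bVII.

G major has the diatonic set G, Am, Bm, C, D, Em, F#dim. C–E–G = C, G–B–D = G, A–C–E = Am, F#–A–C = F#dim and D–F#–A = D all belong to that set. Eb–G–Bb doesn't fit — on degree 6 G major would have Em (vi). Eb is the degree-6 chord of G minor, so it is the borrowed bVI.

bVI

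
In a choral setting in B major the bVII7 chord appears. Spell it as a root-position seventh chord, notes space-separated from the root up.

The root of bVII7 is the lowered 7th degree: A# becomes A. Stacking thirds in B minor on A gives A–C#–E–G.

A C# E G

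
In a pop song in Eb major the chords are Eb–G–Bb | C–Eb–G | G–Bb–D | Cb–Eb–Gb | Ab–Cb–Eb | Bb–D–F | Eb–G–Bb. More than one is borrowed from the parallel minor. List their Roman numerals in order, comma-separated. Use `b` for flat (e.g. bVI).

In Eb major the diatonic chords are Eb, Fm, Gm, Ab, Bb, Cm, Ddim. Of the given chords, Eb–G–Bb = Eb, C–Eb–G = Cm, G–Bb–D = Gm and Bb–D–F = Bb are diatonic. But Cb–Eb–Gb is foreign: the diatonic vi on degree 6 is Cm, whereas Cb comes from Eb minor. It is labeled bVI. But Ab–Cb–Eb is foreign: the diatonic IV on degree 4 is Ab, whereas Abm comes from Eb minor. It is labeled iv.

bVI, iv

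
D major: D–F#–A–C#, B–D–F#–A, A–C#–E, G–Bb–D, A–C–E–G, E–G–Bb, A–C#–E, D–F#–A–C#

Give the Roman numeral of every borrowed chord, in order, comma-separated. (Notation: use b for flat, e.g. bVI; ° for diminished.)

iv, v7, ii°

The diatonic triads in D major are D, Em, F#m, G, A, Bm, C#dim. D–F#–A–C# = Dmaj7, B–D–F#–A = Bm7 and A–C#–E = A are all diatonic. But G–Bb–D is foreign: the diatonic IV on degree 4 is G, whereas Gm comes from D minor. It is labeled iv. A–C–E–G doesn't fit — on degree 5 D major would have A (V). Am7 is the degree-5 chord of D minor, so it is the borrowed v7. But E–G–Bb is foreign: the diatonic ii on degree 2 is Em, whereas Edim comes from D minor. It is labeled ii°.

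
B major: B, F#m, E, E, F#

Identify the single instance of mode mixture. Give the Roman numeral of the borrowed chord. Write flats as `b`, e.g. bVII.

v

The diatonic triads in B major are B, C#m, D#m, E, F#, G#m, A#dim. Of the given chords, B, E and F# are diatonic. F#m (F#–A–C#) is not: scale degree 5 in B major carries F# (V). In B minor the chord on that degree is F#m, so here it functions as v, borrowed from the parallel minor.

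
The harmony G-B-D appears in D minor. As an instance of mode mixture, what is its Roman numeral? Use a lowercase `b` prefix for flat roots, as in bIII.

IV

The root G is the diatonic 4th degree of D minor; the borrowing shows in the chord quality. G–B–D is a major chord — the form found in D major, not the diatonic iv (Gm). Borrowed into D minor it is written IV.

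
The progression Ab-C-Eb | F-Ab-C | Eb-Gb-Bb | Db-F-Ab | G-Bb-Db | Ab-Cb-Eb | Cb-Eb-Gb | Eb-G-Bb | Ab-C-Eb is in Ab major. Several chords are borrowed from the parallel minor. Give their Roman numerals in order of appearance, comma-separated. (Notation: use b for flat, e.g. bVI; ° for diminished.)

The diatonic triads in Ab major are Ab, Bbm, Cm, Db, Eb, Fm, Gdim. Ab–C–Eb = Ab, F–Ab–C = Fm, Db–F–Ab = Db, G–Bb–Db = Gdim and Eb–G–Bb = Eb are all diatonic. But Eb–Gb–Bb is foreign: the diatonic V on degree 5 is Eb, whereas Ebm comes from Ab minor. It is labeled v. Ab–Cb–Eb doesn't fit — on degree 1 Ab major would have Ab (I). Abm is the degree-1 chord of Ab minor, so it is the borrowed i. Cb–Eb–Gb doesn't fit — on degree 3 Ab major would have Cm (iii). Cb is the degree-3 chord of Ab minor, so it is the borrowed bIII.

v, i, bIII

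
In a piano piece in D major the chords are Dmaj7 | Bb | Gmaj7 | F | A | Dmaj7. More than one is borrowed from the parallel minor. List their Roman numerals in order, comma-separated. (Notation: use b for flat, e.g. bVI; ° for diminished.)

bVI, bIII

D major has the diatonic set D, Em, F#m, G, A, Bm, C#dim. Of the given chords, Dmaj7, Gmaj7 and A are diatonic. Bb (Bb–D–F) doesn't fit — on degree 6 D major would have Bm (vi). Bb is the degree-6 chord of D minor, so it is the borrowed bVI. F (F–A–C) doesn't fit — on degree 3 D major would have F#m (iii). F is the degree-3 chord of D minor, so it is the borrowed bIII.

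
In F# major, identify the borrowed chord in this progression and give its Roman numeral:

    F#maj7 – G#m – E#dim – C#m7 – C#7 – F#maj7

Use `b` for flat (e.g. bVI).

F# major has the diatonic set F#, G#m, A#m, B, C#, D#m, E#dim. Of the given chords, F#maj7, G#m, E#dim and C#7 are diatonic. C#m7 (C#–E–G#–B) doesn't fit — on degree 5 F# major would have C# (V). C#m7 is the degree-5 chord of F# minor, so it is the borrowed v7.

v7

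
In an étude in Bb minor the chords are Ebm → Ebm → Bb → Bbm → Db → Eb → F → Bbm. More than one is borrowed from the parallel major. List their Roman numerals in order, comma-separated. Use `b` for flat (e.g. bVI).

I, IV

In Bb minor (with V from harmonic minor) the diatonic chords are Bbm, Cdim, Db, Ebm, F, Gb, Ab. Ebm, Bbm, Db and F all belong to that set. Bb (Bb–D–F) doesn't fit — on degree 1 Bb minor would have Bbm (i). Bb is the degree-1 chord of Bb major, so it is the borrowed I. Eb (Eb–G–Bb) doesn't fit — on degree 4 Bb minor would have Ebm (iv). Eb is the degree-4 chord of Bb major, so it is the borrowed IV.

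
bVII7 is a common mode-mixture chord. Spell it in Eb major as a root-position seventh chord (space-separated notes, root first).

Scale degree 7 in Eb major is D. bVII7 uses the lowered form, Db, taken from Eb minor. Building the dominant-seventh chord from the parallel minor on Db: Db–F–Ab–Cb.

Db F Ab Cb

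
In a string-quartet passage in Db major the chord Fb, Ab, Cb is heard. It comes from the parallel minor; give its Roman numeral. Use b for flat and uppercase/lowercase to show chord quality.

Fb is the lowered form of scale degree 3 in Db major (the diatonic degree 3 is F). Diatonically Db major has Fm (iii) on that degree; Fb–Ab–Cb is instead the major chord native to Db minor, so it takes the label bIII.

bIII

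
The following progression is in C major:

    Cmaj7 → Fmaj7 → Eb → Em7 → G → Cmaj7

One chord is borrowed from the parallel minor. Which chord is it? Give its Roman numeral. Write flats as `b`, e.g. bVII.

bIII

C major has the diatonic set C, Dm, Em, F, G, Am, Bdim. Cmaj7, Fmaj7, Em7 and G all belong to that set. Eb (Eb–G–Bb) doesn't fit — on degree 3 C major would have Em (iii). Eb is the degree-3 chord of C minor, so it is the borrowed bIII.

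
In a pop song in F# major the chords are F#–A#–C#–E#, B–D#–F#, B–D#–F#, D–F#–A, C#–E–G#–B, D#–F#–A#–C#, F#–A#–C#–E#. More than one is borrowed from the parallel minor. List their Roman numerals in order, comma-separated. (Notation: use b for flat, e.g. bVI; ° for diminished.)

bVI, v7

In F# major the diatonic chords are F#, G#m, A#m, B, C#, D#m, E#dim. F#–A#–C#–E# = F#maj7, B–D#–F# = B and D#–F#–A#–C# = D#m7 are all diatonic. But D–F#–A is foreign: the diatonic vi on degree 6 is D#m, whereas D comes from F# minor. It is labeled bVI. C#–E–G#–B doesn't fit — on degree 5 F# major would have C# (V). C#m7 is the degree-5 chord of F# minor, so it is the borrowed v7.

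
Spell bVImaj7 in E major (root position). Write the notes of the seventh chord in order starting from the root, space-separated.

C E G B

bVImaj7 is built on the lowered scale degree 6. In E major degree 6 is C#; lowered it becomes C. Stacking thirds in E minor on C gives C–E–G–B.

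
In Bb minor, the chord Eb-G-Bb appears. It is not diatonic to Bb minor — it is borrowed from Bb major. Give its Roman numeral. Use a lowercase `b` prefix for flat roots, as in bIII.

IV

The root Eb is the diatonic 4th degree of Bb minor; the borrowing shows in the chord quality. The diatonic chord on degree 4 would be Ebm (iv), but Eb–G–Bb is the major chord from Bb major. As a borrowed chord it is labeled IV.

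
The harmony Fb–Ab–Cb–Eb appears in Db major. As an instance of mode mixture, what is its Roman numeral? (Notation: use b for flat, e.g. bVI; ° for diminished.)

bIIImaj7

Fb is the lowered form of scale degree 3 in Db major (the diatonic degree 3 is F). The diatonic chord on degree 3 would be Fm (iii), but Fb–Ab–Cb–Eb is the major-seventh chord from Db minor. As a borrowed chord it is labeled bIIImaj7.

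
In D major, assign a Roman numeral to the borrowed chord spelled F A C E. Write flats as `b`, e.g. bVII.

In D major scale degree 3 is F#; F is its lowered form, from D minor. F–A–C–E is a major-seventh chord — the form found in D minor, not the diatonic iii (F#m). Borrowed into D major it is written bIIImaj7.

bIIImaj7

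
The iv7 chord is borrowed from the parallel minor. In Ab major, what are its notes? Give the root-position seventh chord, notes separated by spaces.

iv7 is built on scale degree 4, which is Db in both Ab major and its parallel. Stacking thirds in Ab minor on Db gives Db–Fb–Ab–Cb.

Db Fb Ab Cb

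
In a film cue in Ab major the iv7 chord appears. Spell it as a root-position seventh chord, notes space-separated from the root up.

Db Fb Ab Cb

The root, Db, is scale degree 4 — the same note in Ab major and Ab minor; only the chord quality changes. Building the minor-seventh chord from the parallel minor on Db: Db–Fb–Ab–Cb.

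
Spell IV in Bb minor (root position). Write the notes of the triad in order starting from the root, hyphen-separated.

Eb-G-Bb

IV is built on scale degree 4, which is Eb in both Bb minor and its parallel. Building the major chord from the parallel major on Eb: Eb–G–Bb.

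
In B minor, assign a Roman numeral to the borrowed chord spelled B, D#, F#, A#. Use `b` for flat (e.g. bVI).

The root B is the diatonic 1st degree of B minor; the borrowing shows in the chord quality. Diatonically B minor has Bm (i) on that degree; B–D#–F#–A# is instead the major-seventh chord native to B major, so it takes the label Imaj7.

Imaj7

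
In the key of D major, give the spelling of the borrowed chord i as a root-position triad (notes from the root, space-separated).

D F A

The root, D, is scale degree 1 — the same note in D major and D minor; only the chord quality changes. In D minor the chord on D is D–F–A.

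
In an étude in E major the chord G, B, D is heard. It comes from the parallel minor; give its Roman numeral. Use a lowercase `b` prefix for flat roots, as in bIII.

In E major scale degree 3 is G#; G is its lowered form, from E minor. The diatonic chord on degree 3 would be G#m (iii), but G–B–D is the major chord from E minor. As a borrowed chord it is labeled bIII.

bIII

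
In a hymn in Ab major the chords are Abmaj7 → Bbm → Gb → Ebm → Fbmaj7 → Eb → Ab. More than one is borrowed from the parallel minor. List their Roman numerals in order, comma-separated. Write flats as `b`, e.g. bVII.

bVII, v, bVImaj7

In Ab major the diatonic chords are Ab, Bbm, Cm, Db, Eb, Fm, Gdim. Abmaj7, Bbm, Eb and Ab all belong to that set. But Gb (Gb–Bb–Db) is foreign: the diatonic vii° on degree 7 is Gdim, whereas Gb comes from Ab minor. It is labeled bVII. But Ebm (Eb–Gb–Bb) is foreign: the diatonic V on degree 5 is Eb, whereas Ebm comes from Ab minor. It is labeled v. Fbmaj7 (Fb–Ab–Cb–Eb) is not: scale degree 6 in Ab major carries Fm (vi). In Ab minor the chord on that degree is Fbmaj7, so here it functions as bVImaj7, borrowed from the parallel minor.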